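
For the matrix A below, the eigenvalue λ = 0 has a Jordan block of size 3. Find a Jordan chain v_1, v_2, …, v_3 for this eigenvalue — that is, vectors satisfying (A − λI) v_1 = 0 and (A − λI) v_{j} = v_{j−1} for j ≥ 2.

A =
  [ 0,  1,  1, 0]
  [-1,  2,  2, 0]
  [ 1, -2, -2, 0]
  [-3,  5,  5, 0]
A Jordan chain for λ = 0 of length 3:
v_1 = (0, -1, 1, -3)ᵀ
v_2 = (1, 2, -2, 5)ᵀ
v_3 = (0, 1, 0, 0)ᵀ

Let N = A − (0)·I. We want v_3 with N^3 v_3 = 0 but N^2 v_3 ≠ 0; then v_{j-1} := N · v_j for j = 3, …, 2.

Pick v_3 = (0, 1, 0, 0)ᵀ.
Then v_2 = N · v_3 = (1, 2, -2, 5)ᵀ.
Then v_1 = N · v_2 = (0, -1, 1, -3)ᵀ.

Sanity check: (A − (0)·I) v_1 = (0, 0, 0, 0)ᵀ = 0. ✓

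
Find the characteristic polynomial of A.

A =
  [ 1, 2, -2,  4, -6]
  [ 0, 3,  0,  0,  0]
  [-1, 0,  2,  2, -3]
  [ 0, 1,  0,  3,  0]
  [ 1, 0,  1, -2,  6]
x^5 - 15*x^4 + 90*x^3 - 270*x^2 + 405*x - 243

Expanding det(x·I − A) (e.g. by cofactor expansion or by noting that A is similar to its Jordan form J, which has the same characteristic polynomial as A) gives
  χ_A(x) = x^5 - 15*x^4 + 90*x^3 - 270*x^2 + 405*x - 243
which factors as (x - 3)^5. The eigenvalues (with algebraic multiplicities) are λ = 3 with multiplicity 5.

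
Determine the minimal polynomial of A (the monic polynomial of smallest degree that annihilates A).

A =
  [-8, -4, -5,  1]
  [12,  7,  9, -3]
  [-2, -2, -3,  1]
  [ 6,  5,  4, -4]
x^3 + 6*x^2 + 12*x + 8

The characteristic polynomial is χ_A(x) = (x + 2)^4, so the eigenvalues are known. The minimal polynomial is
  m_A(x) = Π_λ (x − λ)^{k_λ}
where k_λ is the size of the *largest* Jordan block for λ (equivalently, the smallest k with (A − λI)^k v = 0 for every generalised eigenvector v of λ).

  λ = -2: largest Jordan block has size 3, contributing (x + 2)^3

So m_A(x) = (x + 2)^3 = x^3 + 6*x^2 + 12*x + 8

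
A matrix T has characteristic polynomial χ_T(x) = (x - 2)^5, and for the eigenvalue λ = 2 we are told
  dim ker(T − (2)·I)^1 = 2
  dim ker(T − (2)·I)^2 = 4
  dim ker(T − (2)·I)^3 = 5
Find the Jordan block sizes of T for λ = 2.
Block sizes for λ = 2: [3, 2]

From the dimensions of kernels of powers, the number of Jordan blocks of size at least j is d_j − d_{j−1} where d_j = dim ker(N^j) (with d_0 = 0). Computing the differences gives [2, 2, 1].
The number of blocks of size exactly k is (#blocks of size ≥ k) − (#blocks of size ≥ k + 1), so the partition is: 1 block(s) of size 2, 1 block(s) of size 3.
In nonincreasing order the block sizes are [3, 2].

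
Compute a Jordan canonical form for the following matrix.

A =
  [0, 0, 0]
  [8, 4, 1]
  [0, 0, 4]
J_1(0) ⊕ J_2(4)

The characteristic polynomial is
  det(x·I − A) = x^3 - 8*x^2 + 16*x = x*(x - 4)^2

Eigenvalues and multiplicities (the geometric multiplicity of λ is n − rank(A − λI), which equals the number of Jordan blocks for λ):
  λ = 0: algebraic multiplicity = 1, geometric multiplicity = 1
  λ = 4: algebraic multiplicity = 2, geometric multiplicity = 1

Determining the block sizes for each eigenvalue:
  λ = 0: one block (gm = 1), so the single block has size am = 1 → block sizes [1]
  λ = 4: one block (gm = 1), so the single block has size am = 2 → block sizes [2]

Assembling the blocks gives a Jordan form
J =
  [0, 0, 0]
  [0, 4, 1]
  [0, 0, 4]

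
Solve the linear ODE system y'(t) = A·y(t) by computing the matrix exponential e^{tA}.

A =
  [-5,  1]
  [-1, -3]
e^{tA} =
  [-t*exp(-4*t) + exp(-4*t), t*exp(-4*t)]
  [-t*exp(-4*t), t*exp(-4*t) + exp(-4*t)]

Strategy: write A = P · J · P⁻¹ where J is a Jordan canonical form, so e^{tA} = P · e^{tJ} · P⁻¹, and e^{tJ} can be computed block-by-block.

A has Jordan form
J =
  [-4,  1]
  [ 0, -4]
(up to reordering of blocks).

Per-block formulas:
  For a 2×2 Jordan block J_2(-4): exp(t · J_2(-4)) = e^(-4t)·(I + t·N), where N is the 2×2 nilpotent shift.

After assembling e^{tJ} and conjugating by P, we get:

e^{tA} =
  [-t*exp(-4*t) + exp(-4*t), t*exp(-4*t)]
  [-t*exp(-4*t), t*exp(-4*t) + exp(-4*t)]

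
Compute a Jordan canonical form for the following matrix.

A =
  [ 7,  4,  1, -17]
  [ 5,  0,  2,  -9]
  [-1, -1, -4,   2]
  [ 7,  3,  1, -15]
J_2(-3) ⊕ J_2(-3)

The characteristic polynomial is
  det(x·I − A) = x^4 + 12*x^3 + 54*x^2 + 108*x + 81 = (x + 3)^4

Eigenvalues and multiplicities (the geometric multiplicity of λ is n − rank(A − λI), which equals the number of Jordan blocks for λ):
  λ = -3: algebraic multiplicity = 4, geometric multiplicity = 2

Determining the block sizes for each eigenvalue:
  λ = -3: with am = 4 and gm = 2, the partition is not yet determined (e.g. several partitions of 4 into 2 parts exist). Let N = A − (-3)·I. Computing rank(N^1) = 2, rank(N^2) = 0; the number of blocks of size ≥ j is rank(N^{j−1}) − rank(N^j), giving [2, 2]. So we have 2 block(s) of size 2 → block sizes [2, 2]

Assembling the blocks gives a Jordan form
J =
  [-3,  1,  0,  0]
  [ 0, -3,  0,  0]
  [ 0,  0, -3,  1]
  [ 0,  0,  0, -3]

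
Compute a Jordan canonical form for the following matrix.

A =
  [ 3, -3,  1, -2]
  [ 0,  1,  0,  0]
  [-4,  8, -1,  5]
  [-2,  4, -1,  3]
J_2(1) ⊕ J_2(2)

The characteristic polynomial is
  det(x·I − A) = x^4 - 6*x^3 + 13*x^2 - 12*x + 4 = (x - 2)^2*(x - 1)^2

Eigenvalues and multiplicities (the geometric multiplicity of λ is n − rank(A − λI), which equals the number of Jordan blocks for λ):
  λ = 1: algebraic multiplicity = 2, geometric multiplicity = 1
  λ = 2: algebraic multiplicity = 2, geometric multiplicity = 1

Determining the block sizes for each eigenvalue:
  λ = 1: one block (gm = 1), so the single block has size am = 2 → block sizes [2]
  λ = 2: one block (gm = 1), so the single block has size am = 2 → block sizes [2]

Assembling the blocks gives a Jordan form
J =
  [1, 1, 0, 0]
  [0, 1, 0, 0]
  [0, 0, 2, 1]
  [0, 0, 0, 2]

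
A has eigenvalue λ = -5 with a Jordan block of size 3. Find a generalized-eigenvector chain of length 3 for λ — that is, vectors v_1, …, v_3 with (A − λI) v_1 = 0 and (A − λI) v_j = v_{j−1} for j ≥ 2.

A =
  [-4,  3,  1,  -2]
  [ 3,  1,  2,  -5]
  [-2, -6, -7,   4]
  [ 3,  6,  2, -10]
A Jordan chain for λ = -5 of length 3:
v_1 = (2, 2, -4, 2)ᵀ
v_2 = (1, 3, -2, 3)ᵀ
v_3 = (1, 0, 0, 0)ᵀ

Let N = A − (-5)·I. We want v_3 with N^3 v_3 = 0 but N^2 v_3 ≠ 0; then v_{j-1} := N · v_j for j = 3, …, 2.

Pick v_3 = (1, 0, 0, 0)ᵀ.
Then v_2 = N · v_3 = (1, 3, -2, 3)ᵀ.
Then v_1 = N · v_2 = (2, 2, -4, 2)ᵀ.

Sanity check: (A − (-5)·I) v_1 = (0, 0, 0, 0)ᵀ = 0. ✓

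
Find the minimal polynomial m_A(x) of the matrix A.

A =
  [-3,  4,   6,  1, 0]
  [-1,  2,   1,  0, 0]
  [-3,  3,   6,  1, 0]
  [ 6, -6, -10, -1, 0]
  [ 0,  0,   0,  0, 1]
x^2 - 2*x + 1

The characteristic polynomial is χ_A(x) = (x - 1)^5, so the eigenvalues are known. The minimal polynomial is
  m_A(x) = Π_λ (x − λ)^{k_λ}
where k_λ is the size of the *largest* Jordan block for λ (equivalently, the smallest k with (A − λI)^k v = 0 for every generalised eigenvector v of λ).

  λ = 1: largest Jordan block has size 2, contributing (x − 1)^2

So m_A(x) = (x - 1)^2 = x^2 - 2*x + 1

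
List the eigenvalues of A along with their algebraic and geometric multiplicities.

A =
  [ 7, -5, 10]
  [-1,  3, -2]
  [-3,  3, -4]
λ = 2: alg = 3, geom = 2

Step 1 — factor the characteristic polynomial to read off the algebraic multiplicities:
  χ_A(x) = (x - 2)^3

Step 2 — compute geometric multiplicities via the rank-nullity identity g(λ) = n − rank(A − λI):
  rank(A − (2)·I) = 1, so dim ker(A − (2)·I) = n − 1 = 2

Summary:
  λ = 2: algebraic multiplicity = 3, geometric multiplicity = 2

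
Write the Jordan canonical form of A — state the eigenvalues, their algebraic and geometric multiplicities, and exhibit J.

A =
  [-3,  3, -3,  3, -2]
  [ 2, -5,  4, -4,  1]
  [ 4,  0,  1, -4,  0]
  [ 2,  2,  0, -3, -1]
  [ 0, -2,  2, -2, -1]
J_2(-3) ⊕ J_1(-3) ⊕ J_2(-1)

The characteristic polynomial is
  det(x·I − A) = x^5 + 11*x^4 + 46*x^3 + 90*x^2 + 81*x + 27 = (x + 1)^2*(x + 3)^3

Eigenvalues and multiplicities (the geometric multiplicity of λ is n − rank(A − λI), which equals the number of Jordan blocks for λ):
  λ = -3: algebraic multiplicity = 3, geometric multiplicity = 2
  λ = -1: algebraic multiplicity = 2, geometric multiplicity = 1

Determining the block sizes for each eigenvalue:
  λ = -3: 2 blocks summing to 3 forces exactly one block of size 2 and the rest size 1 → block sizes [2, 1]
  λ = -1: one block (gm = 1), so the single block has size am = 2 → block sizes [2]

Assembling the blocks gives a Jordan form
J =
  [-3,  1,  0,  0,  0]
  [ 0, -3,  0,  0,  0]
  [ 0,  0, -3,  0,  0]
  [ 0,  0,  0, -1,  1]
  [ 0,  0,  0,  0, -1]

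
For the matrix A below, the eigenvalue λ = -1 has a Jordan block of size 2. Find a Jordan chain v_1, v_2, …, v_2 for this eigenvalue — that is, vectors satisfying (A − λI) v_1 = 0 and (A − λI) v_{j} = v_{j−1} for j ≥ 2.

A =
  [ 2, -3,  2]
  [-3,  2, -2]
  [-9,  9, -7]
A Jordan chain for λ = -1 of length 2:
v_1 = (3, -3, -9)ᵀ
v_2 = (1, 0, 0)ᵀ

Let N = A − (-1)·I. We want v_2 with N^2 v_2 = 0 but N^1 v_2 ≠ 0; then v_{j-1} := N · v_j for j = 2, …, 2.

Pick v_2 = (1, 0, 0)ᵀ.
Then v_1 = N · v_2 = (3, -3, -9)ᵀ.

Sanity check: (A − (-1)·I) v_1 = (0, 0, 0)ᵀ = 0. ✓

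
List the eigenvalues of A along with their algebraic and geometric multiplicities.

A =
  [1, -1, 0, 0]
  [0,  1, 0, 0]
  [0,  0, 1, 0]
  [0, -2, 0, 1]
λ = 1: alg = 4, geom = 3

Step 1 — factor the characteristic polynomial to read off the algebraic multiplicities:
  χ_A(x) = (x - 1)^4

Step 2 — compute geometric multiplicities via the rank-nullity identity g(λ) = n − rank(A − λI):
  rank(A − (1)·I) = 1, so dim ker(A − (1)·I) = n − 1 = 3

Summary:
  λ = 1: algebraic multiplicity = 4, geometric multiplicity = 3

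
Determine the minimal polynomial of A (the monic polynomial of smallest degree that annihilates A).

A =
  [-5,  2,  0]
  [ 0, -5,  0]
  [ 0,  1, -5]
x^2 + 10*x + 25

The characteristic polynomial is χ_A(x) = (x + 5)^3, so the eigenvalues are known. The minimal polynomial is
  m_A(x) = Π_λ (x − λ)^{k_λ}
where k_λ is the size of the *largest* Jordan block for λ (equivalently, the smallest k with (A − λI)^k v = 0 for every generalised eigenvector v of λ).

  λ = -5: largest Jordan block has size 2, contributing (x + 5)^2

So m_A(x) = (x + 5)^2 = x^2 + 10*x + 25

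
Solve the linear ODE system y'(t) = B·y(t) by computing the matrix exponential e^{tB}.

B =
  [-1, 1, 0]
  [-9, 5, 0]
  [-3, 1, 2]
e^{tB} =
  [-3*t*exp(2*t) + exp(2*t), t*exp(2*t), 0]
  [-9*t*exp(2*t), 3*t*exp(2*t) + exp(2*t), 0]
  [-3*t*exp(2*t), t*exp(2*t), exp(2*t)]

Strategy: write B = P · J · P⁻¹ where J is a Jordan canonical form, so e^{tB} = P · e^{tJ} · P⁻¹, and e^{tJ} can be computed block-by-block.

B has Jordan form
J =
  [2, 1, 0]
  [0, 2, 0]
  [0, 0, 2]
(up to reordering of blocks).

Per-block formulas:
  For a 1×1 block at λ = 2: exp(t · [2]) = [e^(2t)].
  For a 2×2 Jordan block J_2(2): exp(t · J_2(2)) = e^(2t)·(I + t·N), where N is the 2×2 nilpotent shift.

After assembling e^{tJ} and conjugating by P, we get:

e^{tB} =
  [-3*t*exp(2*t) + exp(2*t), t*exp(2*t), 0]
  [-9*t*exp(2*t), 3*t*exp(2*t) + exp(2*t), 0]
  [-3*t*exp(2*t), t*exp(2*t), exp(2*t)]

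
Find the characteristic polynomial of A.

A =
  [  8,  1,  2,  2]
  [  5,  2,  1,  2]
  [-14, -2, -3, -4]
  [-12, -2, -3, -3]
x^4 - 4*x^3 + 6*x^2 - 4*x + 1

Expanding det(x·I − A) (e.g. by cofactor expansion or by noting that A is similar to its Jordan form J, which has the same characteristic polynomial as A) gives
  χ_A(x) = x^4 - 4*x^3 + 6*x^2 - 4*x + 1
which factors as (x - 1)^4. The eigenvalues (with algebraic multiplicities) are λ = 1 with multiplicity 4.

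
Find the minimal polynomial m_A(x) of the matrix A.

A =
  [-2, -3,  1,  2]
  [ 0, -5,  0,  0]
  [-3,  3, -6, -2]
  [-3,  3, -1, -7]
x^2 + 10*x + 25

The characteristic polynomial is χ_A(x) = (x + 5)^4, so the eigenvalues are known. The minimal polynomial is
  m_A(x) = Π_λ (x − λ)^{k_λ}
where k_λ is the size of the *largest* Jordan block for λ (equivalently, the smallest k with (A − λI)^k v = 0 for every generalised eigenvector v of λ).

  λ = -5: largest Jordan block has size 2, contributing (x + 5)^2

So m_A(x) = (x + 5)^2 = x^2 + 10*x + 25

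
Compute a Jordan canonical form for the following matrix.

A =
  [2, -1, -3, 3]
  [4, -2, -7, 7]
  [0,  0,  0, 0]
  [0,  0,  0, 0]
J_3(0) ⊕ J_1(0)

The characteristic polynomial is
  det(x·I − A) = x^4

Eigenvalues and multiplicities (the geometric multiplicity of λ is n − rank(A − λI), which equals the number of Jordan blocks for λ):
  λ = 0: algebraic multiplicity = 4, geometric multiplicity = 2

Determining the block sizes for each eigenvalue:
  λ = 0: with am = 4 and gm = 2, the partition is not yet determined (e.g. several partitions of 4 into 2 parts exist). Let N = A − (0)·I. Computing rank(N^1) = 2, rank(N^2) = 1, rank(N^3) = 0; the number of blocks of size ≥ j is rank(N^{j−1}) − rank(N^j), giving [2, 1, 1]. So we have 1 block(s) of size 3, 1 block(s) of size 1 → block sizes [3, 1]

Assembling the blocks gives a Jordan form
J =
  [0, 1, 0, 0]
  [0, 0, 1, 0]
  [0, 0, 0, 0]
  [0, 0, 0, 0]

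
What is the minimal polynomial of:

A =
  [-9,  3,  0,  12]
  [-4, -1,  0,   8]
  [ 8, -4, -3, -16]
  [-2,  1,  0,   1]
x^2 + 6*x + 9

The characteristic polynomial is χ_A(x) = (x + 3)^4, so the eigenvalues are known. The minimal polynomial is
  m_A(x) = Π_λ (x − λ)^{k_λ}
where k_λ is the size of the *largest* Jordan block for λ (equivalently, the smallest k with (A − λI)^k v = 0 for every generalised eigenvector v of λ).

  λ = -3: largest Jordan block has size 2, contributing (x + 3)^2

So m_A(x) = (x + 3)^2 = x^2 + 6*x + 9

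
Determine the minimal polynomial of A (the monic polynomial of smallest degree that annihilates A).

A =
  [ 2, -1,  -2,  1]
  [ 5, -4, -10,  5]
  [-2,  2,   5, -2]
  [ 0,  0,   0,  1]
x^2 - 2*x + 1

The characteristic polynomial is χ_A(x) = (x - 1)^4, so the eigenvalues are known. The minimal polynomial is
  m_A(x) = Π_λ (x − λ)^{k_λ}
where k_λ is the size of the *largest* Jordan block for λ (equivalently, the smallest k with (A − λI)^k v = 0 for every generalised eigenvector v of λ).

  λ = 1: largest Jordan block has size 2, contributing (x − 1)^2

So m_A(x) = (x - 1)^2 = x^2 - 2*x + 1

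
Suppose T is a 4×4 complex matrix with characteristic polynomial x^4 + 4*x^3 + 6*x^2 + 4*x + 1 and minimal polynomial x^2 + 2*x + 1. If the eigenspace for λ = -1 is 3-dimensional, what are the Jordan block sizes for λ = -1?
Block sizes for λ = -1: [2, 1, 1]

Step 1 — from the characteristic polynomial, algebraic multiplicity of λ = -1 is 4. From dim ker(T − (-1)·I) = 3, there are exactly 3 Jordan blocks for λ = -1.
Step 2 — from the minimal polynomial, the factor (x + 1)^2 tells us the largest block for λ = -1 has size 2.
Step 3 — with total size 4, 3 blocks, and largest block 2, the block sizes (in nonincreasing order) are [2, 1, 1].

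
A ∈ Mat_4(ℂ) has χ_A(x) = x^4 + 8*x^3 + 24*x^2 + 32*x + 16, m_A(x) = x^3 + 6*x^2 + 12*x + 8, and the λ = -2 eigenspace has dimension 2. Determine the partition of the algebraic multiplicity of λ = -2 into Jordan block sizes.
Block sizes for λ = -2: [3, 1]

Step 1 — from the characteristic polynomial, algebraic multiplicity of λ = -2 is 4. From dim ker(A − (-2)·I) = 2, there are exactly 2 Jordan blocks for λ = -2.
Step 2 — from the minimal polynomial, the factor (x + 2)^3 tells us the largest block for λ = -2 has size 3.
Step 3 — with total size 4, 2 blocks, and largest block 3, the block sizes (in nonincreasing order) are [3, 1].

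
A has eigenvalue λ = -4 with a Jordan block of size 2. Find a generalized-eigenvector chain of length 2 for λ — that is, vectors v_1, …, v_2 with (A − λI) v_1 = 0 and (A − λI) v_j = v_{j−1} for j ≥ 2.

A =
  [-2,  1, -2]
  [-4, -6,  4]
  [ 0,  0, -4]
A Jordan chain for λ = -4 of length 2:
v_1 = (2, -4, 0)ᵀ
v_2 = (1, 0, 0)ᵀ

Let N = A − (-4)·I. We want v_2 with N^2 v_2 = 0 but N^1 v_2 ≠ 0; then v_{j-1} := N · v_j for j = 2, …, 2.

Pick v_2 = (1, 0, 0)ᵀ.
Then v_1 = N · v_2 = (2, -4, 0)ᵀ.

Sanity check: (A − (-4)·I) v_1 = (0, 0, 0)ᵀ = 0. ✓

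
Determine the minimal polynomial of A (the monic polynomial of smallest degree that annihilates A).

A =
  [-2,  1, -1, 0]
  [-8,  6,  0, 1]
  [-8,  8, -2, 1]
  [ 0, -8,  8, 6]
x^4 - 8*x^3 - 8*x^2 + 96*x + 144

The characteristic polynomial is χ_A(x) = (x - 6)^2*(x + 2)^2, so the eigenvalues are known. The minimal polynomial is
  m_A(x) = Π_λ (x − λ)^{k_λ}
where k_λ is the size of the *largest* Jordan block for λ (equivalently, the smallest k with (A − λI)^k v = 0 for every generalised eigenvector v of λ).

  λ = -2: largest Jordan block has size 2, contributing (x + 2)^2
  λ = 6: largest Jordan block has size 2, contributing (x − 6)^2

So m_A(x) = (x - 6)^2*(x + 2)^2 = x^4 - 8*x^3 - 8*x^2 + 96*x + 144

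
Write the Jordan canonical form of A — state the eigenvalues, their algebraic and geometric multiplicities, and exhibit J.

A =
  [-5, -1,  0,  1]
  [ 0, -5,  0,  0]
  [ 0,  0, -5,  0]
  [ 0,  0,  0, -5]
J_2(-5) ⊕ J_1(-5) ⊕ J_1(-5)

The characteristic polynomial is
  det(x·I − A) = x^4 + 20*x^3 + 150*x^2 + 500*x + 625 = (x + 5)^4

Eigenvalues and multiplicities (the geometric multiplicity of λ is n − rank(A − λI), which equals the number of Jordan blocks for λ):
  λ = -5: algebraic multiplicity = 4, geometric multiplicity = 3

Determining the block sizes for each eigenvalue:
  λ = -5: 3 blocks summing to 4 forces exactly one block of size 2 and the rest size 1 → block sizes [2, 1, 1]

Assembling the blocks gives a Jordan form
J =
  [-5,  1,  0,  0]
  [ 0, -5,  0,  0]
  [ 0,  0, -5,  0]
  [ 0,  0,  0, -5]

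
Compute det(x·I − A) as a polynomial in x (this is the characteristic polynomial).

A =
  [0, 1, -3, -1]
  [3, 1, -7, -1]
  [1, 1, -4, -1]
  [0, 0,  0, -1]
x^4 + 4*x^3 + 6*x^2 + 4*x + 1

Expanding det(x·I − A) (e.g. by cofactor expansion or by noting that A is similar to its Jordan form J, which has the same characteristic polynomial as A) gives
  χ_A(x) = x^4 + 4*x^3 + 6*x^2 + 4*x + 1
which factors as (x + 1)^4. The eigenvalues (with algebraic multiplicities) are λ = -1 with multiplicity 4.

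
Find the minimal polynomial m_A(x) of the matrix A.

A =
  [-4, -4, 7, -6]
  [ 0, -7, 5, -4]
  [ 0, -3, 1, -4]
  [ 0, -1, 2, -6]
x^3 + 12*x^2 + 48*x + 64

The characteristic polynomial is χ_A(x) = (x + 4)^4, so the eigenvalues are known. The minimal polynomial is
  m_A(x) = Π_λ (x − λ)^{k_λ}
where k_λ is the size of the *largest* Jordan block for λ (equivalently, the smallest k with (A − λI)^k v = 0 for every generalised eigenvector v of λ).

  λ = -4: largest Jordan block has size 3, contributing (x + 4)^3

So m_A(x) = (x + 4)^3 = x^3 + 12*x^2 + 48*x + 64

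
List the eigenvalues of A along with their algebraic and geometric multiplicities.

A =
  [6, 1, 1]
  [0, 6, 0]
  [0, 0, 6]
λ = 6: alg = 3, geom = 2

Step 1 — factor the characteristic polynomial to read off the algebraic multiplicities:
  χ_A(x) = (x - 6)^3

Step 2 — compute geometric multiplicities via the rank-nullity identity g(λ) = n − rank(A − λI):
  rank(A − (6)·I) = 1, so dim ker(A − (6)·I) = n − 1 = 2

Summary:
  λ = 6: algebraic multiplicity = 3, geometric multiplicity = 2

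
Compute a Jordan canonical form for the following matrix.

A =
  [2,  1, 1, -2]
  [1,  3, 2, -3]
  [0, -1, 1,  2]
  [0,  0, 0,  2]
J_3(2) ⊕ J_1(2)

The characteristic polynomial is
  det(x·I − A) = x^4 - 8*x^3 + 24*x^2 - 32*x + 16 = (x - 2)^4

Eigenvalues and multiplicities (the geometric multiplicity of λ is n − rank(A − λI), which equals the number of Jordan blocks for λ):
  λ = 2: algebraic multiplicity = 4, geometric multiplicity = 2

Determining the block sizes for each eigenvalue:
  λ = 2: with am = 4 and gm = 2, the partition is not yet determined (e.g. several partitions of 4 into 2 parts exist). Let N = A − (2)·I. Computing rank(N^1) = 2, rank(N^2) = 1, rank(N^3) = 0; the number of blocks of size ≥ j is rank(N^{j−1}) − rank(N^j), giving [2, 1, 1]. So we have 1 block(s) of size 3, 1 block(s) of size 1 → block sizes [3, 1]

Assembling the blocks gives a Jordan form
J =
  [2, 1, 0, 0]
  [0, 2, 1, 0]
  [0, 0, 2, 0]
  [0, 0, 0, 2]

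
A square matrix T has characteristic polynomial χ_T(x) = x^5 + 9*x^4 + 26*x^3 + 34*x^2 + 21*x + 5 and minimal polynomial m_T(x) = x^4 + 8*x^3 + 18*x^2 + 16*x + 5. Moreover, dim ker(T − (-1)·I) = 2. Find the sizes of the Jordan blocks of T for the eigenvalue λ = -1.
Block sizes for λ = -1: [3, 1]

Step 1 — from the characteristic polynomial, algebraic multiplicity of λ = -1 is 4. From dim ker(T − (-1)·I) = 2, there are exactly 2 Jordan blocks for λ = -1.
Step 2 — from the minimal polynomial, the factor (x + 1)^3 tells us the largest block for λ = -1 has size 3.
Step 3 — with total size 4, 2 blocks, and largest block 3, the block sizes (in nonincreasing order) are [3, 1].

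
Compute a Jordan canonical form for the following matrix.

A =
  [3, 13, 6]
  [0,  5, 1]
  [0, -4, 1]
J_3(3)

The characteristic polynomial is
  det(x·I − A) = x^3 - 9*x^2 + 27*x - 27 = (x - 3)^3

Eigenvalues and multiplicities (the geometric multiplicity of λ is n − rank(A − λI), which equals the number of Jordan blocks for λ):
  λ = 3: algebraic multiplicity = 3, geometric multiplicity = 1

Determining the block sizes for each eigenvalue:
  λ = 3: one block (gm = 1), so the single block has size am = 3 → block sizes [3]

Assembling the blocks gives a Jordan form
J =
  [3, 1, 0]
  [0, 3, 1]
  [0, 0, 3]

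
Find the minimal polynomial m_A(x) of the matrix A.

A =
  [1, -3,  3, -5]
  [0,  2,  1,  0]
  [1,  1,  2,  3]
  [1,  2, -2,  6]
x^4 - 11*x^3 + 45*x^2 - 81*x + 54

The characteristic polynomial is χ_A(x) = (x - 3)^3*(x - 2), so the eigenvalues are known. The minimal polynomial is
  m_A(x) = Π_λ (x − λ)^{k_λ}
where k_λ is the size of the *largest* Jordan block for λ (equivalently, the smallest k with (A − λI)^k v = 0 for every generalised eigenvector v of λ).

  λ = 2: largest Jordan block has size 1, contributing (x − 2)
  λ = 3: largest Jordan block has size 3, contributing (x − 3)^3

So m_A(x) = (x - 3)^3*(x - 2) = x^4 - 11*x^3 + 45*x^2 - 81*x + 54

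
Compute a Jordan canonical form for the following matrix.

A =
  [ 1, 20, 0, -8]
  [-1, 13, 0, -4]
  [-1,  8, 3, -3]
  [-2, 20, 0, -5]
J_2(3) ⊕ J_2(3)

The characteristic polynomial is
  det(x·I − A) = x^4 - 12*x^3 + 54*x^2 - 108*x + 81 = (x - 3)^4

Eigenvalues and multiplicities (the geometric multiplicity of λ is n − rank(A − λI), which equals the number of Jordan blocks for λ):
  λ = 3: algebraic multiplicity = 4, geometric multiplicity = 2

Determining the block sizes for each eigenvalue:
  λ = 3: with am = 4 and gm = 2, the partition is not yet determined (e.g. several partitions of 4 into 2 parts exist). Let N = A − (3)·I. Computing rank(N^1) = 2, rank(N^2) = 0; the number of blocks of size ≥ j is rank(N^{j−1}) − rank(N^j), giving [2, 2]. So we have 2 block(s) of size 2 → block sizes [2, 2]

Assembling the blocks gives a Jordan form
J =
  [3, 1, 0, 0]
  [0, 3, 0, 0]
  [0, 0, 3, 1]
  [0, 0, 0, 3]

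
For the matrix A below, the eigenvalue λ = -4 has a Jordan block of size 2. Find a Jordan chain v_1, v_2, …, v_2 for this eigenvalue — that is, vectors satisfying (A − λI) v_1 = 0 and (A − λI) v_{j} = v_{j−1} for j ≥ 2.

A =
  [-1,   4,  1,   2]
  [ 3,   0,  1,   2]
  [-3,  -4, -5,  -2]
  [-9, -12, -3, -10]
A Jordan chain for λ = -4 of length 2:
v_1 = (3, 3, -3, -9)ᵀ
v_2 = (1, 0, 0, 0)ᵀ

Let N = A − (-4)·I. We want v_2 with N^2 v_2 = 0 but N^1 v_2 ≠ 0; then v_{j-1} := N · v_j for j = 2, …, 2.

Pick v_2 = (1, 0, 0, 0)ᵀ.
Then v_1 = N · v_2 = (3, 3, -3, -9)ᵀ.

Sanity check: (A − (-4)·I) v_1 = (0, 0, 0, 0)ᵀ = 0. ✓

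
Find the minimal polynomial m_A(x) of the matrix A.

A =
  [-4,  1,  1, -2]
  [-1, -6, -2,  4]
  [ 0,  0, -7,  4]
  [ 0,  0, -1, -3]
x^3 + 15*x^2 + 75*x + 125

The characteristic polynomial is χ_A(x) = (x + 5)^4, so the eigenvalues are known. The minimal polynomial is
  m_A(x) = Π_λ (x − λ)^{k_λ}
where k_λ is the size of the *largest* Jordan block for λ (equivalently, the smallest k with (A − λI)^k v = 0 for every generalised eigenvector v of λ).

  λ = -5: largest Jordan block has size 3, contributing (x + 5)^3

So m_A(x) = (x + 5)^3 = x^3 + 15*x^2 + 75*x + 125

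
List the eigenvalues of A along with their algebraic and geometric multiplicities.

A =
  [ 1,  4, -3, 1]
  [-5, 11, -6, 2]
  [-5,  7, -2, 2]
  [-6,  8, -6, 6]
λ = 4: alg = 4, geom = 2

Step 1 — factor the characteristic polynomial to read off the algebraic multiplicities:
  χ_A(x) = (x - 4)^4

Step 2 — compute geometric multiplicities via the rank-nullity identity g(λ) = n − rank(A − λI):
  rank(A − (4)·I) = 2, so dim ker(A − (4)·I) = n − 2 = 2

Summary:
  λ = 4: algebraic multiplicity = 4, geometric multiplicity = 2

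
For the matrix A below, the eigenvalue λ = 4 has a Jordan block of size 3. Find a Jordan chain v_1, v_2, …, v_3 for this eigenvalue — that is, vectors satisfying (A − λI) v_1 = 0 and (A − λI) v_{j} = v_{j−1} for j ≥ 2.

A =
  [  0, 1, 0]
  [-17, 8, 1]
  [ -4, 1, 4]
A Jordan chain for λ = 4 of length 3:
v_1 = (-1, -4, -1)ᵀ
v_2 = (-4, -17, -4)ᵀ
v_3 = (1, 0, 0)ᵀ

Let N = A − (4)·I. We want v_3 with N^3 v_3 = 0 but N^2 v_3 ≠ 0; then v_{j-1} := N · v_j for j = 3, …, 2.

Pick v_3 = (1, 0, 0)ᵀ.
Then v_2 = N · v_3 = (-4, -17, -4)ᵀ.
Then v_1 = N · v_2 = (-1, -4, -1)ᵀ.

Sanity check: (A − (4)·I) v_1 = (0, 0, 0)ᵀ = 0. ✓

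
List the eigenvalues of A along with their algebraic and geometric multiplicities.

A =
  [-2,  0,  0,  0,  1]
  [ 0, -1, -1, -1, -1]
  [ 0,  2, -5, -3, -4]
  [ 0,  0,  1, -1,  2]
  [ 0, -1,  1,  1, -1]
λ = -2: alg = 5, geom = 2

Step 1 — factor the characteristic polynomial to read off the algebraic multiplicities:
  χ_A(x) = (x + 2)^5

Step 2 — compute geometric multiplicities via the rank-nullity identity g(λ) = n − rank(A − λI):
  rank(A − (-2)·I) = 3, so dim ker(A − (-2)·I) = n − 3 = 2

Summary:
  λ = -2: algebraic multiplicity = 5, geometric multiplicity = 2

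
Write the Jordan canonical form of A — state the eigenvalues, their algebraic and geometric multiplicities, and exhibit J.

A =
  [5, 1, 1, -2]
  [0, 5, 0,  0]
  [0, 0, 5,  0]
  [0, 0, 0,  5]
J_2(5) ⊕ J_1(5) ⊕ J_1(5)

The characteristic polynomial is
  det(x·I − A) = x^4 - 20*x^3 + 150*x^2 - 500*x + 625 = (x - 5)^4

Eigenvalues and multiplicities (the geometric multiplicity of λ is n − rank(A − λI), which equals the number of Jordan blocks for λ):
  λ = 5: algebraic multiplicity = 4, geometric multiplicity = 3

Determining the block sizes for each eigenvalue:
  λ = 5: 3 blocks summing to 4 forces exactly one block of size 2 and the rest size 1 → block sizes [2, 1, 1]

Assembling the blocks gives a Jordan form
J =
  [5, 1, 0, 0]
  [0, 5, 0, 0]
  [0, 0, 5, 0]
  [0, 0, 0, 5]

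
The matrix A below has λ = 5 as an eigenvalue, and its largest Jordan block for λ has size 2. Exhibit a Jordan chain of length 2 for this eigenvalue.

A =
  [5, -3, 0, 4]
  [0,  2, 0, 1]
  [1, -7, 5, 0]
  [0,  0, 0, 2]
A Jordan chain for λ = 5 of length 2:
v_1 = (0, 0, 1, 0)ᵀ
v_2 = (1, 0, 0, 0)ᵀ

Let N = A − (5)·I. We want v_2 with N^2 v_2 = 0 but N^1 v_2 ≠ 0; then v_{j-1} := N · v_j for j = 2, …, 2.

Pick v_2 = (1, 0, 0, 0)ᵀ.
Then v_1 = N · v_2 = (0, 0, 1, 0)ᵀ.

Sanity check: (A − (5)·I) v_1 = (0, 0, 0, 0)ᵀ = 0. ✓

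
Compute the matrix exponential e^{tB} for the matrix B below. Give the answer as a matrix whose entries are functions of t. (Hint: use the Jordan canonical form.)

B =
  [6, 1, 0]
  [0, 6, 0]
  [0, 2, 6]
e^{tB} =
  [exp(6*t), t*exp(6*t), 0]
  [0, exp(6*t), 0]
  [0, 2*t*exp(6*t), exp(6*t)]

Strategy: write B = P · J · P⁻¹ where J is a Jordan canonical form, so e^{tB} = P · e^{tJ} · P⁻¹, and e^{tJ} can be computed block-by-block.

B has Jordan form
J =
  [6, 1, 0]
  [0, 6, 0]
  [0, 0, 6]
(up to reordering of blocks).

Per-block formulas:
  For a 1×1 block at λ = 6: exp(t · [6]) = [e^(6t)].
  For a 2×2 Jordan block J_2(6): exp(t · J_2(6)) = e^(6t)·(I + t·N), where N is the 2×2 nilpotent shift.

After assembling e^{tJ} and conjugating by P, we get:

e^{tB} =
  [exp(6*t), t*exp(6*t), 0]
  [0, exp(6*t), 0]
  [0, 2*t*exp(6*t), exp(6*t)]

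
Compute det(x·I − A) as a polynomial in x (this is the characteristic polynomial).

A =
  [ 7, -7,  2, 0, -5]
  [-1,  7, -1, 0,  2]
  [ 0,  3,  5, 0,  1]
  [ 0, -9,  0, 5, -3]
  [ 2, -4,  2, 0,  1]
x^5 - 25*x^4 + 250*x^3 - 1250*x^2 + 3125*x - 3125

Expanding det(x·I − A) (e.g. by cofactor expansion or by noting that A is similar to its Jordan form J, which has the same characteristic polynomial as A) gives
  χ_A(x) = x^5 - 25*x^4 + 250*x^3 - 1250*x^2 + 3125*x - 3125
which factors as (x - 5)^5. The eigenvalues (with algebraic multiplicities) are λ = 5 with multiplicity 5.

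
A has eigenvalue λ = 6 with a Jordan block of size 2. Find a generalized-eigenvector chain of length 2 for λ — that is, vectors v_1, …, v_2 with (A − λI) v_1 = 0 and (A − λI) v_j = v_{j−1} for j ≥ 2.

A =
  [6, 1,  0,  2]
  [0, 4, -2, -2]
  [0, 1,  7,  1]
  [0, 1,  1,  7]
A Jordan chain for λ = 6 of length 2:
v_1 = (1, -2, 1, 1)ᵀ
v_2 = (0, 1, 0, 0)ᵀ

Let N = A − (6)·I. We want v_2 with N^2 v_2 = 0 but N^1 v_2 ≠ 0; then v_{j-1} := N · v_j for j = 2, …, 2.

Pick v_2 = (0, 1, 0, 0)ᵀ.
Then v_1 = N · v_2 = (1, -2, 1, 1)ᵀ.

Sanity check: (A − (6)·I) v_1 = (0, 0, 0, 0)ᵀ = 0. ✓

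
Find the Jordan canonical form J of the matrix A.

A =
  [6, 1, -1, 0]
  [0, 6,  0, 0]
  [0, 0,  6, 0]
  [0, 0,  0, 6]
J_2(6) ⊕ J_1(6) ⊕ J_1(6)

The characteristic polynomial is
  det(x·I − A) = x^4 - 24*x^3 + 216*x^2 - 864*x + 1296 = (x - 6)^4

Eigenvalues and multiplicities (the geometric multiplicity of λ is n − rank(A − λI), which equals the number of Jordan blocks for λ):
  λ = 6: algebraic multiplicity = 4, geometric multiplicity = 3

Determining the block sizes for each eigenvalue:
  λ = 6: 3 blocks summing to 4 forces exactly one block of size 2 and the rest size 1 → block sizes [2, 1, 1]

Assembling the blocks gives a Jordan form
J =
  [6, 1, 0, 0]
  [0, 6, 0, 0]
  [0, 0, 6, 0]
  [0, 0, 0, 6]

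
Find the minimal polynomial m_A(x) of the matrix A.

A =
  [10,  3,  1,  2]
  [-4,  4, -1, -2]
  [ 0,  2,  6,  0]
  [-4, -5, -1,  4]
x^3 - 18*x^2 + 108*x - 216

The characteristic polynomial is χ_A(x) = (x - 6)^4, so the eigenvalues are known. The minimal polynomial is
  m_A(x) = Π_λ (x − λ)^{k_λ}
where k_λ is the size of the *largest* Jordan block for λ (equivalently, the smallest k with (A − λI)^k v = 0 for every generalised eigenvector v of λ).

  λ = 6: largest Jordan block has size 3, contributing (x − 6)^3

So m_A(x) = (x - 6)^3 = x^3 - 18*x^2 + 108*x - 216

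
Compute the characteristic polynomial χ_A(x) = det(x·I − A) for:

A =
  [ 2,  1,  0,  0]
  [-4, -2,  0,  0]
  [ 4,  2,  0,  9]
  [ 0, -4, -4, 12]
x^4 - 12*x^3 + 36*x^2

Expanding det(x·I − A) (e.g. by cofactor expansion or by noting that A is similar to its Jordan form J, which has the same characteristic polynomial as A) gives
  χ_A(x) = x^4 - 12*x^3 + 36*x^2
which factors as x^2*(x - 6)^2. The eigenvalues (with algebraic multiplicities) are λ = 0 with multiplicity 2, λ = 6 with multiplicity 2.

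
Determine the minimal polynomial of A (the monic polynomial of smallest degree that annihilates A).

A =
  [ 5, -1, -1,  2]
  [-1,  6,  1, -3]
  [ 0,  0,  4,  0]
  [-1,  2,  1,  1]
x^3 - 12*x^2 + 48*x - 64

The characteristic polynomial is χ_A(x) = (x - 4)^4, so the eigenvalues are known. The minimal polynomial is
  m_A(x) = Π_λ (x − λ)^{k_λ}
where k_λ is the size of the *largest* Jordan block for λ (equivalently, the smallest k with (A − λI)^k v = 0 for every generalised eigenvector v of λ).

  λ = 4: largest Jordan block has size 3, contributing (x − 4)^3

So m_A(x) = (x - 4)^3 = x^3 - 12*x^2 + 48*x - 64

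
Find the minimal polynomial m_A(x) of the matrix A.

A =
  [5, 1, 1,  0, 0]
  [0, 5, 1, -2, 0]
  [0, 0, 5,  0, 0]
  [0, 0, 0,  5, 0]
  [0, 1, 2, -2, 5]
x^3 - 15*x^2 + 75*x - 125

The characteristic polynomial is χ_A(x) = (x - 5)^5, so the eigenvalues are known. The minimal polynomial is
  m_A(x) = Π_λ (x − λ)^{k_λ}
where k_λ is the size of the *largest* Jordan block for λ (equivalently, the smallest k with (A − λI)^k v = 0 for every generalised eigenvector v of λ).

  λ = 5: largest Jordan block has size 3, contributing (x − 5)^3

So m_A(x) = (x - 5)^3 = x^3 - 15*x^2 + 75*x - 125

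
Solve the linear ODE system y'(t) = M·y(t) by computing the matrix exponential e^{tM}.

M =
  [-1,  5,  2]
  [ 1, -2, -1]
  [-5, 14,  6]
e^{tM} =
  [-t^2*exp(t)/2 - 2*t*exp(t) + exp(t), 3*t^2*exp(t)/2 + 5*t*exp(t), t^2*exp(t)/2 + 2*t*exp(t)]
  [t*exp(t), -3*t*exp(t) + exp(t), -t*exp(t)]
  [-t^2*exp(t)/2 - 5*t*exp(t), 3*t^2*exp(t)/2 + 14*t*exp(t), t^2*exp(t)/2 + 5*t*exp(t) + exp(t)]

Strategy: write M = P · J · P⁻¹ where J is a Jordan canonical form, so e^{tM} = P · e^{tJ} · P⁻¹, and e^{tJ} can be computed block-by-block.

M has Jordan form
J =
  [1, 1, 0]
  [0, 1, 1]
  [0, 0, 1]
(up to reordering of blocks).

Per-block formulas:
  For a 3×3 Jordan block J_3(1): exp(t · J_3(1)) = e^(1t)·(I + t·N + (t^2/2)·N^2), where N is the 3×3 nilpotent shift.

After assembling e^{tJ} and conjugating by P, we get:

e^{tM} =
  [-t^2*exp(t)/2 - 2*t*exp(t) + exp(t), 3*t^2*exp(t)/2 + 5*t*exp(t), t^2*exp(t)/2 + 2*t*exp(t)]
  [t*exp(t), -3*t*exp(t) + exp(t), -t*exp(t)]
  [-t^2*exp(t)/2 - 5*t*exp(t), 3*t^2*exp(t)/2 + 14*t*exp(t), t^2*exp(t)/2 + 5*t*exp(t) + exp(t)]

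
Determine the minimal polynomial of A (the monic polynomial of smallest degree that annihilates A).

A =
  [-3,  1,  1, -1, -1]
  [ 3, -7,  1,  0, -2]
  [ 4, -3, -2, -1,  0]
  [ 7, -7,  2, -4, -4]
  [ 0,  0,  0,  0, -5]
x^5 + 21*x^4 + 174*x^3 + 710*x^2 + 1425*x + 1125

The characteristic polynomial is χ_A(x) = (x + 3)^2*(x + 5)^3, so the eigenvalues are known. The minimal polynomial is
  m_A(x) = Π_λ (x − λ)^{k_λ}
where k_λ is the size of the *largest* Jordan block for λ (equivalently, the smallest k with (A − λI)^k v = 0 for every generalised eigenvector v of λ).

  λ = -5: largest Jordan block has size 3, contributing (x + 5)^3
  λ = -3: largest Jordan block has size 2, contributing (x + 3)^2

So m_A(x) = (x + 3)^2*(x + 5)^3 = x^5 + 21*x^4 + 174*x^3 + 710*x^2 + 1425*x + 1125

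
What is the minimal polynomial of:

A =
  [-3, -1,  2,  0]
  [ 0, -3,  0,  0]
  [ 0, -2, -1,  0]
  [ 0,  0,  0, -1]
x^3 + 7*x^2 + 15*x + 9

The characteristic polynomial is χ_A(x) = (x + 1)^2*(x + 3)^2, so the eigenvalues are known. The minimal polynomial is
  m_A(x) = Π_λ (x − λ)^{k_λ}
where k_λ is the size of the *largest* Jordan block for λ (equivalently, the smallest k with (A − λI)^k v = 0 for every generalised eigenvector v of λ).

  λ = -3: largest Jordan block has size 2, contributing (x + 3)^2
  λ = -1: largest Jordan block has size 1, contributing (x + 1)

So m_A(x) = (x + 1)*(x + 3)^2 = x^3 + 7*x^2 + 15*x + 9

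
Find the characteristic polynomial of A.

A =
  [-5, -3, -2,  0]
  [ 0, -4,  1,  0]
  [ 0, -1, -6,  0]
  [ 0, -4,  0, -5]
x^4 + 20*x^3 + 150*x^2 + 500*x + 625

Expanding det(x·I − A) (e.g. by cofactor expansion or by noting that A is similar to its Jordan form J, which has the same characteristic polynomial as A) gives
  χ_A(x) = x^4 + 20*x^3 + 150*x^2 + 500*x + 625
which factors as (x + 5)^4. The eigenvalues (with algebraic multiplicities) are λ = -5 with multiplicity 4.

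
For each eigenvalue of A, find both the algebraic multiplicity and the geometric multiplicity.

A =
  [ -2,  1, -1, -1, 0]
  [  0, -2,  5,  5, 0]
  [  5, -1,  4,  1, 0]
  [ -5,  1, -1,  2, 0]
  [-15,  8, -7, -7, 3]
λ = -2: alg = 2, geom = 1; λ = 3: alg = 3, geom = 2

Step 1 — factor the characteristic polynomial to read off the algebraic multiplicities:
  χ_A(x) = (x - 3)^3*(x + 2)^2

Step 2 — compute geometric multiplicities via the rank-nullity identity g(λ) = n − rank(A − λI):
  rank(A − (-2)·I) = 4, so dim ker(A − (-2)·I) = n − 4 = 1
  rank(A − (3)·I) = 3, so dim ker(A − (3)·I) = n − 3 = 2

Summary:
  λ = -2: algebraic multiplicity = 2, geometric multiplicity = 1
  λ = 3: algebraic multiplicity = 3, geometric multiplicity = 2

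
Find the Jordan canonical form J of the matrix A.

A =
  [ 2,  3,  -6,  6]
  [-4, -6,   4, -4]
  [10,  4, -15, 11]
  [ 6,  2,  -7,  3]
J_2(-4) ⊕ J_2(-4)

The characteristic polynomial is
  det(x·I − A) = x^4 + 16*x^3 + 96*x^2 + 256*x + 256 = (x + 4)^4

Eigenvalues and multiplicities (the geometric multiplicity of λ is n − rank(A − λI), which equals the number of Jordan blocks for λ):
  λ = -4: algebraic multiplicity = 4, geometric multiplicity = 2

Determining the block sizes for each eigenvalue:
  λ = -4: with am = 4 and gm = 2, the partition is not yet determined (e.g. several partitions of 4 into 2 parts exist). Let N = A − (-4)·I. Computing rank(N^1) = 2, rank(N^2) = 0; the number of blocks of size ≥ j is rank(N^{j−1}) − rank(N^j), giving [2, 2]. So we have 2 block(s) of size 2 → block sizes [2, 2]

Assembling the blocks gives a Jordan form
J =
  [-4,  1,  0,  0]
  [ 0, -4,  0,  0]
  [ 0,  0, -4,  1]
  [ 0,  0,  0, -4]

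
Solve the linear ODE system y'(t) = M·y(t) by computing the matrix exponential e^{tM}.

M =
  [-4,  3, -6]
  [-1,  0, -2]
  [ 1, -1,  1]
e^{tM} =
  [-3*t*exp(-t) + exp(-t), 3*t*exp(-t), -6*t*exp(-t)]
  [-t*exp(-t), t*exp(-t) + exp(-t), -2*t*exp(-t)]
  [t*exp(-t), -t*exp(-t), 2*t*exp(-t) + exp(-t)]

Strategy: write M = P · J · P⁻¹ where J is a Jordan canonical form, so e^{tM} = P · e^{tJ} · P⁻¹, and e^{tJ} can be computed block-by-block.

M has Jordan form
J =
  [-1,  1,  0]
  [ 0, -1,  0]
  [ 0,  0, -1]
(up to reordering of blocks).

Per-block formulas:
  For a 1×1 block at λ = -1: exp(t · [-1]) = [e^(-1t)].
  For a 2×2 Jordan block J_2(-1): exp(t · J_2(-1)) = e^(-1t)·(I + t·N), where N is the 2×2 nilpotent shift.

After assembling e^{tJ} and conjugating by P, we get:

e^{tM} =
  [-3*t*exp(-t) + exp(-t), 3*t*exp(-t), -6*t*exp(-t)]
  [-t*exp(-t), t*exp(-t) + exp(-t), -2*t*exp(-t)]
  [t*exp(-t), -t*exp(-t), 2*t*exp(-t) + exp(-t)]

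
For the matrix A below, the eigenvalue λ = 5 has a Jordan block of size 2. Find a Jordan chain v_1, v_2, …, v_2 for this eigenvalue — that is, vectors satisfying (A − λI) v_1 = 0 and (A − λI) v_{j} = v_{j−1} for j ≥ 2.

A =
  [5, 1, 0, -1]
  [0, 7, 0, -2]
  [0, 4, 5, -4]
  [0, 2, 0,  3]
A Jordan chain for λ = 5 of length 2:
v_1 = (1, 2, 4, 2)ᵀ
v_2 = (0, 1, 0, 0)ᵀ

Let N = A − (5)·I. We want v_2 with N^2 v_2 = 0 but N^1 v_2 ≠ 0; then v_{j-1} := N · v_j for j = 2, …, 2.

Pick v_2 = (0, 1, 0, 0)ᵀ.
Then v_1 = N · v_2 = (1, 2, 4, 2)ᵀ.

Sanity check: (A − (5)·I) v_1 = (0, 0, 0, 0)ᵀ = 0. ✓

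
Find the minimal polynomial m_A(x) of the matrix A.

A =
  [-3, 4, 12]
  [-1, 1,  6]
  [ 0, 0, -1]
x^2 + 2*x + 1

The characteristic polynomial is χ_A(x) = (x + 1)^3, so the eigenvalues are known. The minimal polynomial is
  m_A(x) = Π_λ (x − λ)^{k_λ}
where k_λ is the size of the *largest* Jordan block for λ (equivalently, the smallest k with (A − λI)^k v = 0 for every generalised eigenvector v of λ).

  λ = -1: largest Jordan block has size 2, contributing (x + 1)^2

So m_A(x) = (x + 1)^2 = x^2 + 2*x + 1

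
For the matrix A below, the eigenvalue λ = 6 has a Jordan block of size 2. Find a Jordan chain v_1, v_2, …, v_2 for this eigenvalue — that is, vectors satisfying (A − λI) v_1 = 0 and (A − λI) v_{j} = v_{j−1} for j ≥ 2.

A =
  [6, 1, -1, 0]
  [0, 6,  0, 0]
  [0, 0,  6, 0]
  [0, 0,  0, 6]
A Jordan chain for λ = 6 of length 2:
v_1 = (1, 0, 0, 0)ᵀ
v_2 = (0, 1, 0, 0)ᵀ

Let N = A − (6)·I. We want v_2 with N^2 v_2 = 0 but N^1 v_2 ≠ 0; then v_{j-1} := N · v_j for j = 2, …, 2.

Pick v_2 = (0, 1, 0, 0)ᵀ.
Then v_1 = N · v_2 = (1, 0, 0, 0)ᵀ.

Sanity check: (A − (6)·I) v_1 = (0, 0, 0, 0)ᵀ = 0. ✓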